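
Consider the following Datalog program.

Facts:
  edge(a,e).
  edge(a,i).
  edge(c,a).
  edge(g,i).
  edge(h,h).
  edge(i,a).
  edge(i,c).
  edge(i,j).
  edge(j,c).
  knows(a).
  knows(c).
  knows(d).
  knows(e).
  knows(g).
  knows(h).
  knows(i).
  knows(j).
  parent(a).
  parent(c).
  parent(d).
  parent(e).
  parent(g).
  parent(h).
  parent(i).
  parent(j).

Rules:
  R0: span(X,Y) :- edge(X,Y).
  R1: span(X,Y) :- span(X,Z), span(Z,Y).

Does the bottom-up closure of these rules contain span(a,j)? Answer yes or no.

yes

round 1: derive span(a,e) via R0 from edge(a,e)
round 1: derive span(a,i) via R0 from edge(a,i)
round 1: derive span(c,a) via R0 from edge(c,a)
round 1: derive span(g,i) via R0 from edge(g,i)
round 1: derive span(h,h) via R0 from edge(h,h)
round 1: derive span(i,a) via R0 from edge(i,a)
round 1: derive span(i,c) via R0 from edge(i,c)
round 1: derive span(i,j) via R0 from edge(i,j)
round 1: derive span(j,c) via R0 from edge(j,c)
round 2: derive span(a,a) via R1 from span(a,i), span(i,a)
round 2: derive span(a,c) via R1 from span(a,i), span(i,c)
round 2: derive span(a,j) via R1 from span(a,i), span(i,j)
round 2: derive span(c,e) via R1 from span(c,a), span(a,e)
round 2: derive span(c,i) via R1 from span(c,a), span(a,i)
round 2: derive span(g,a) via R1 from span(g,i), span(i,a)
round 2: derive span(g,c) via R1 from span(g,i), span(i,c)
round 2: derive span(g,j) via R1 from span(g,i), span(i,j)
round 2: derive span(i,e) via R1 from span(i,a), span(a,e)
round 2: derive span(i,i) via R1 from span(i,a), span(a,i)
round 2: derive span(j,a) via R1 from span(j,c), span(c,a)
round 3: derive span(c,c) via R1 from span(c,a), span(a,c)
round 3: derive span(c,j) via R1 from span(c,a), span(a,j)
round 3: derive span(g,e) via R1 from span(g,a), span(a,e)
round 3: derive span(j,e) via R1 from span(j,a), span(a,e)
round 3: derive span(j,i) via R1 from span(j,a), span(a,i)
round 3: derive span(j,j) via R1 from span(j,a), span(a,j)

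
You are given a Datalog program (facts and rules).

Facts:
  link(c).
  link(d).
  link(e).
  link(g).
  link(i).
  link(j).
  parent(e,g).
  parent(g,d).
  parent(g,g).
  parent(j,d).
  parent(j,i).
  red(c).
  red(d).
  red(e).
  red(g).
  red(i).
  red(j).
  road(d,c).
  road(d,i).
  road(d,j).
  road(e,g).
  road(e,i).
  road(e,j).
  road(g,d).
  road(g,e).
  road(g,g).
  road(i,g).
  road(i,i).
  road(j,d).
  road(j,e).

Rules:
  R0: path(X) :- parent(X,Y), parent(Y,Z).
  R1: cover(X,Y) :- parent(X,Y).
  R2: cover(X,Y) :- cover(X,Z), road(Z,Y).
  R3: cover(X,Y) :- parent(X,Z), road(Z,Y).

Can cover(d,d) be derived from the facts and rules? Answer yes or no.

round 1: derive cover(e,g) via R1 from parent(e,g)
round 1: derive cover(g,d) via R1 from parent(g,d)
round 1: derive cover(g,g) via R1 from parent(g,g)
round 1: derive cover(j,d) via R1 from parent(j,d)
round 1: derive cover(j,i) via R1 from parent(j,i)
round 1: derive cover(e,d) via R3 from parent(e,g), road(g,d)
round 1: derive cover(e,e) via R3 from parent(e,g), road(g,e)
round 1: derive cover(g,c) via R3 from parent(g,d), road(d,c)
round 1: derive cover(g,e) via R3 from parent(g,g), road(g,e)
round 1: derive cover(g,i) via R3 from parent(g,d), road(d,i)
round 1: derive cover(g,j) via R3 from parent(g,d), road(d,j)
round 1: derive cover(j,c) via R3 from parent(j,d), road(d,c)
round 1: derive cover(j,g) via R3 from parent(j,i), road(i,g)
round 1: derive cover(j,j) via R3 from parent(j,d), road(d,j)
round 2: derive cover(e,c) via R2 from cover(e,d), road(d,c)
round 2: derive cover(e,i) via R2 from cover(e,d), road(d,i)
round 2: derive cover(e,j) via R2 from cover(e,d), road(d,j)
round 2: derive cover(j,e) via R2 from cover(j,g), road(g,e)

no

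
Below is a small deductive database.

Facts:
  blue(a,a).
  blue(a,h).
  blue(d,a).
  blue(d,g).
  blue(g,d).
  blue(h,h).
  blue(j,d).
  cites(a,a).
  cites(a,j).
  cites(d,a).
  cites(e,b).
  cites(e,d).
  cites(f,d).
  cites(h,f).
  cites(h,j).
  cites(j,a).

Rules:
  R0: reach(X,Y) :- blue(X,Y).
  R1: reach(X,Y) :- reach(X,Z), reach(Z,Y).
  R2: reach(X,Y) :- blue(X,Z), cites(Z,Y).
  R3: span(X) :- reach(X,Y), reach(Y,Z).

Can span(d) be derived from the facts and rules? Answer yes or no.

yes

round 1: derive reach(a,a) via R0 from blue(a,a)
round 1: derive reach(a,h) via R0 from blue(a,h)
round 1: derive reach(d,a) via R0 from blue(d,a)
round 1: derive reach(d,g) via R0 from blue(d,g)
round 1: derive reach(g,d) via R0 from blue(g,d)
round 1: derive reach(h,h) via R0 from blue(h,h)
round 1: derive reach(j,d) via R0 from blue(j,d)
round 1: derive reach(a,f) via R2 from blue(a,h), cites(h,f)
round 1: derive reach(a,j) via R2 from blue(a,a), cites(a,j)
round 1: derive reach(d,j) via R2 from blue(d,a), cites(a,j)
round 1: derive reach(g,a) via R2 from blue(g,d), cites(d,a)
round 1: derive reach(h,f) via R2 from blue(h,h), cites(h,f)
round 1: derive reach(h,j) via R2 from blue(h,h), cites(h,j)
round 1: derive reach(j,a) via R2 from blue(j,d), cites(d,a)
round 2: derive reach(a,d) via R1 from reach(a,j), reach(j,d)
round 2: derive reach(d,d) via R1 from reach(d,g), reach(g,d)
round 2: derive reach(d,f) via R1 from reach(d,a), reach(a,f)
round 2: derive reach(d,h) via R1 from reach(d,a), reach(a,h)
round 2: derive reach(g,f) via R1 from reach(g,a), reach(a,f)
round 2: derive reach(g,g) via R1 from reach(g,d), reach(d,g)
round 2: derive reach(g,h) via R1 from reach(g,a), reach(a,h)
round 2: derive reach(g,j) via R1 from reach(g,a), reach(a,j)
round 2: derive reach(h,a) via R1 from reach(h,j), reach(j,a)
round 2: derive reach(h,d) via R1 from reach(h,j), reach(j,d)
round 2: derive reach(j,f) via R1 from reach(j,a), reach(a,f)
round 2: derive reach(j,g) via R1 from reach(j,d), reach(d,g)
round 2: derive reach(j,h) via R1 from reach(j,a), reach(a,h)
round 2: derive reach(j,j) via R1 from reach(j,a), reach(a,j)
round 2: derive span(a) via R3 from reach(a,a), reach(a,a)
round 2: derive span(d) via R3 from reach(d,a), reach(a,a)
round 2: derive span(g) via R3 from reach(g,a), reach(a,a)
round 2: derive span(h) via R3 from reach(h,h), reach(h,f)
round 2: derive span(j) via R3 from reach(j,a), reach(a,a)
round 3: derive reach(a,g) via R1 from reach(a,d), reach(d,g)
round 3: derive reach(h,g) via R1 from reach(h,d), reach(d,g)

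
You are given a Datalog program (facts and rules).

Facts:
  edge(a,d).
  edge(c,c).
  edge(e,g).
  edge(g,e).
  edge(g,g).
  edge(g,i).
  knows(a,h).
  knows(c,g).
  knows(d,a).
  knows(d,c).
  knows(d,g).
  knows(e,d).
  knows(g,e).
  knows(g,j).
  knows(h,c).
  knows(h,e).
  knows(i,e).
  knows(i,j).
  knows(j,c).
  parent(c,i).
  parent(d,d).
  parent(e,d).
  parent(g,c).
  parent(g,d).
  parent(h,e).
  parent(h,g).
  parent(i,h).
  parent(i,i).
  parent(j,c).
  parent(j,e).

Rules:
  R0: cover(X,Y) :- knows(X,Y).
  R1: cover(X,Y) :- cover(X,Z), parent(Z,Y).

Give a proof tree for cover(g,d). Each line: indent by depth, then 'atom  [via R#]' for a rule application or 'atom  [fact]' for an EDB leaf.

cover(g,d)  [via R1]
  cover(g,e)  [via R0]
    knows(g,e)  [fact]
  parent(e,d)  [fact]

round 1: derive cover(a,h) via R0 from knows(a,h)
round 1: derive cover(c,g) via R0 from knows(c,g)
round 1: derive cover(d,a) via R0 from knows(d,a)
round 1: derive cover(d,c) via R0 from knows(d,c)
round 1: derive cover(d,g) via R0 from knows(d,g)
round 1: derive cover(e,d) via R0 from knows(e,d)
round 1: derive cover(g,e) via R0 from knows(g,e)
round 1: derive cover(g,j) via R0 from knows(g,j)
round 1: derive cover(h,c) via R0 from knows(h,c)
round 1: derive cover(h,e) via R0 from knows(h,e)
round 1: derive cover(i,e) via R0 from knows(i,e)
round 1: derive cover(i,j) via R0 from knows(i,j)
round 1: derive cover(j,c) via R0 from knows(j,c)
round 2: derive cover(a,e) via R1 from cover(a,h), parent(h,e)
round 2: derive cover(a,g) via R1 from cover(a,h), parent(h,g)
round 2: derive cover(c,c) via R1 from cover(c,g), parent(g,c)
round 2: derive cover(c,d) via R1 from cover(c,g), parent(g,d)
round 2: derive cover(d,d) via R1 from cover(d,g), parent(g,d)
round 2: derive cover(d,i) via R1 from cover(d,c), parent(c,i)
round 2: derive cover(g,c) via R1 from cover(g,j), parent(j,c)
round 2: derive cover(g,d) via R1 from cover(g,e), parent(e,d)
round 2: derive cover(h,d) via R1 from cover(h,e), parent(e,d)
round 2: derive cover(h,i) via R1 from cover(h,c), parent(c,i)
round 2: derive cover(i,c) via R1 from cover(i,j), parent(j,c)
round 2: derive cover(i,d) via R1 from cover(i,e), parent(e,d)
round 2: derive cover(j,i) via R1 from cover(j,c), parent(c,i)
round 3: derive cover(a,c) via R1 from cover(a,g), parent(g,c)
round 3: derive cover(a,d) via R1 from cover(a,e), parent(e,d)
round 3: derive cover(c,i) via R1 from cover(c,c), parent(c,i)
round 3: derive cover(d,h) via R1 from cover(d,i), parent(i,h)
round 3: derive cover(g,i) via R1 from cover(g,c), parent(c,i)
round 3: derive cover(h,h) via R1 from cover(h,i), parent(i,h)
round 3: derive cover(i,i) via R1 from cover(i,c), parent(c,i)
round 3: derive cover(j,h) via R1 from cover(j,i), parent(i,h)
round 4: derive cover(a,i) via R1 from cover(a,c), parent(c,i)
round 4: derive cover(c,h) via R1 from cover(c,i), parent(i,h)
round 4: derive cover(d,e) via R1 from cover(d,h), parent(h,e)
round 4: derive cover(g,h) via R1 from cover(g,i), parent(i,h)
round 4: derive cover(h,g) via R1 from cover(h,h), parent(h,g)
round 4: derive cover(i,h) via R1 from cover(i,i), parent(i,h)
round 4: derive cover(j,e) via R1 from cover(j,h), parent(h,e)
round 4: derive cover(j,g) via R1 from cover(j,h), parent(h,g)
round 5: derive cover(c,e) via R1 from cover(c,h), parent(h,e)
round 5: derive cover(g,g) via R1 from cover(g,h), parent(h,g)
round 5: derive cover(i,g) via R1 from cover(i,h), parent(h,g)
round 5: derive cover(j,d) via R1 from cover(j,e), parent(e,d)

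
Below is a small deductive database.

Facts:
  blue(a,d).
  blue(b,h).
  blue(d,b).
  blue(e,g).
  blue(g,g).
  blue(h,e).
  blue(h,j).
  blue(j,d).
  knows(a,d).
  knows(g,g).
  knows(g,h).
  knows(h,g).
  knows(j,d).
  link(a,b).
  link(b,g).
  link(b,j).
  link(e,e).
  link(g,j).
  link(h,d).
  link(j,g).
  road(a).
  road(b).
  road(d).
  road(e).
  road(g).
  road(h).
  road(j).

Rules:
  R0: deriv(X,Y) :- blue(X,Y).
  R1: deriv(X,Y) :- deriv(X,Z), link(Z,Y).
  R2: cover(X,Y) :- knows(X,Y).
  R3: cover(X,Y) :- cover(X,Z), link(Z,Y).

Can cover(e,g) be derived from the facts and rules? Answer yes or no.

no

round 1: derive cover(a,d) via R2 from knows(a,d)
round 1: derive cover(g,g) via R2 from knows(g,g)
round 1: derive cover(g,h) via R2 from knows(g,h)
round 1: derive cover(h,g) via R2 from knows(h,g)
round 1: derive cover(j,d) via R2 from knows(j,d)
round 2: derive cover(g,d) via R3 from cover(g,h), link(h,d)
round 2: derive cover(g,j) via R3 from cover(g,g), link(g,j)
round 2: derive cover(h,j) via R3 from cover(h,g), link(g,j)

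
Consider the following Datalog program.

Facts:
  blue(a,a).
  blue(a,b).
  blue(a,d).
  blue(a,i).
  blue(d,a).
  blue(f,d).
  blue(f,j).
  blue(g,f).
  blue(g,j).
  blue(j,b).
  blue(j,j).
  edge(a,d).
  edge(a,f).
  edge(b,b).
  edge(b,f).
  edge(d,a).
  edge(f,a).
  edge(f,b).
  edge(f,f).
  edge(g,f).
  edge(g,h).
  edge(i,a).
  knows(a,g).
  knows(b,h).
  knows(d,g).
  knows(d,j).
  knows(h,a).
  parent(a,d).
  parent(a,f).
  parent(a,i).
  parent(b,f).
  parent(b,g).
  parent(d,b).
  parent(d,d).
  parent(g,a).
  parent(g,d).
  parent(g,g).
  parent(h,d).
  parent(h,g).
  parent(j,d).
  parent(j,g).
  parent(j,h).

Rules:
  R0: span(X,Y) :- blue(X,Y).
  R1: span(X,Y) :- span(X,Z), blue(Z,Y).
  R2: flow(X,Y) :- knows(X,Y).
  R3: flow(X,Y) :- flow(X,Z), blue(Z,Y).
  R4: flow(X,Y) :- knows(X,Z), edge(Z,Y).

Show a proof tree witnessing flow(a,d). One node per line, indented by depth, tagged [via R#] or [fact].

flow(a,d)  [via R3]
  flow(a,f)  [via R4]
    knows(a,g)  [fact]
    edge(g,f)  [fact]
  blue(f,d)  [fact]

round 1: derive flow(a,g) via R2 from knows(a,g)
round 1: derive flow(b,h) via R2 from knows(b,h)
round 1: derive flow(d,g) via R2 from knows(d,g)
round 1: derive flow(d,j) via R2 from knows(d,j)
round 1: derive flow(h,a) via R2 from knows(h,a)
round 1: derive flow(a,f) via R4 from knows(a,g), edge(g,f)
round 1: derive flow(a,h) via R4 from knows(a,g), edge(g,h)
round 1: derive flow(d,f) via R4 from knows(d,g), edge(g,f)
round 1: derive flow(d,h) via R4 from knows(d,g), edge(g,h)
round 1: derive flow(h,d) via R4 from knows(h,a), edge(a,d)
round 1: derive flow(h,f) via R4 from knows(h,a), edge(a,f)
round 2: derive flow(a,d) via R3 from flow(a,f), blue(f,d)
round 2: derive flow(a,j) via R3 from flow(a,f), blue(f,j)
round 2: derive flow(d,b) via R3 from flow(d,j), blue(j,b)
round 2: derive flow(d,d) via R3 from flow(d,f), blue(f,d)
round 2: derive flow(h,b) via R3 from flow(h,a), blue(a,b)
round 2: derive flow(h,i) via R3 from flow(h,a), blue(a,i)
round 2: derive flow(h,j) via R3 from flow(h,f), blue(f,j)
round 3: derive flow(a,a) via R3 from flow(a,d), blue(d,a)
round 3: derive flow(a,b) via R3 from flow(a,j), blue(j,b)
round 3: derive flow(d,a) via R3 from flow(d,d), blue(d,a)
round 4: derive flow(a,i) via R3 from flow(a,a), blue(a,i)
round 4: derive flow(d,i) via R3 from flow(d,a), blue(a,i)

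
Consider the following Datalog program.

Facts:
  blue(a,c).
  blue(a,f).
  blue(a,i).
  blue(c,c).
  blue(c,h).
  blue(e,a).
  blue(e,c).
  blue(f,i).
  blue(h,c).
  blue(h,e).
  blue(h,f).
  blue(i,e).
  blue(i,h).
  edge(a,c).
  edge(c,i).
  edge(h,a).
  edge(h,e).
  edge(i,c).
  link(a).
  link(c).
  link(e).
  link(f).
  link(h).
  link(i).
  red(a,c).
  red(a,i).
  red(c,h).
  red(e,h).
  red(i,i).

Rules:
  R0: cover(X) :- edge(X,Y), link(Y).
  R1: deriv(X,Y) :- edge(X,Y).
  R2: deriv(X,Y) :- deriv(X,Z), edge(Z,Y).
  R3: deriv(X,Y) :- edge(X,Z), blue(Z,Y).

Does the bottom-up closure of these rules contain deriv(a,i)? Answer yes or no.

yes

round 1: derive deriv(a,c) via R1 from edge(a,c)
round 1: derive deriv(c,i) via R1 from edge(c,i)
round 1: derive deriv(h,a) via R1 from edge(h,a)
round 1: derive deriv(h,e) via R1 from edge(h,e)
round 1: derive deriv(i,c) via R1 from edge(i,c)
round 1: derive deriv(a,h) via R3 from edge(a,c), blue(c,h)
round 1: derive deriv(c,e) via R3 from edge(c,i), blue(i,e)
round 1: derive deriv(c,h) via R3 from edge(c,i), blue(i,h)
round 1: derive deriv(h,c) via R3 from edge(h,a), blue(a,c)
round 1: derive deriv(h,f) via R3 from edge(h,a), blue(a,f)
round 1: derive deriv(h,i) via R3 from edge(h,a), blue(a,i)
round 1: derive deriv(i,h) via R3 from edge(i,c), blue(c,h)
round 2: derive deriv(a,a) via R2 from deriv(a,h), edge(h,a)
round 2: derive deriv(a,e) via R2 from deriv(a,h), edge(h,e)
round 2: derive deriv(a,i) via R2 from deriv(a,c), edge(c,i)
round 2: derive deriv(c,a) via R2 from deriv(c,h), edge(h,a)
round 2: derive deriv(c,c) via R2 from deriv(c,i), edge(i,c)
round 2: derive deriv(i,a) via R2 from deriv(i,h), edge(h,a)
round 2: derive deriv(i,e) via R2 from deriv(i,h), edge(h,e)
round 2: derive deriv(i,i) via R2 from deriv(i,c), edge(c,i)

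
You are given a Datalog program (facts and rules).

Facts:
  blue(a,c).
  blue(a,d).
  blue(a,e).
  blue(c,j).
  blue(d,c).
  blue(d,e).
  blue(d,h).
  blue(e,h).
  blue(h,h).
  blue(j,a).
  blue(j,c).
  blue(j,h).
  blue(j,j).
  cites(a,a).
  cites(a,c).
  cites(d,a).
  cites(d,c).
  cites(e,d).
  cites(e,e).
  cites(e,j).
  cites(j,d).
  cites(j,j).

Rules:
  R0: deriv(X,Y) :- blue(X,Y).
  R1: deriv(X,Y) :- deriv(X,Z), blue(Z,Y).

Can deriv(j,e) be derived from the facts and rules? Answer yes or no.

yes

round 1: derive deriv(a,c) via R0 from blue(a,c)
round 1: derive deriv(a,d) via R0 from blue(a,d)
round 1: derive deriv(a,e) via R0 from blue(a,e)
round 1: derive deriv(c,j) via R0 from blue(c,j)
round 1: derive deriv(d,c) via R0 from blue(d,c)
round 1: derive deriv(d,e) via R0 from blue(d,e)
round 1: derive deriv(d,h) via R0 from blue(d,h)
round 1: derive deriv(e,h) via R0 from blue(e,h)
round 1: derive deriv(h,h) via R0 from blue(h,h)
round 1: derive deriv(j,a) via R0 from blue(j,a)
round 1: derive deriv(j,c) via R0 from blue(j,c)
round 1: derive deriv(j,h) via R0 from blue(j,h)
round 1: derive deriv(j,j) via R0 from blue(j,j)
round 2: derive deriv(a,h) via R1 from deriv(a,d), blue(d,h)
round 2: derive deriv(a,j) via R1 from deriv(a,c), blue(c,j)
round 2: derive deriv(c,a) via R1 from deriv(c,j), blue(j,a)
round 2: derive deriv(c,c) via R1 from deriv(c,j), blue(j,c)
round 2: derive deriv(c,h) via R1 from deriv(c,j), blue(j,h)
round 2: derive deriv(d,j) via R1 from deriv(d,c), blue(c,j)
round 2: derive deriv(j,d) via R1 from deriv(j,a), blue(a,d)
round 2: derive deriv(j,e) via R1 from deriv(j,a), blue(a,e)
round 3: derive deriv(a,a) via R1 from deriv(a,j), blue(j,a)
round 3: derive deriv(c,d) via R1 from deriv(c,a), blue(a,d)
round 3: derive deriv(c,e) via R1 from deriv(c,a), blue(a,e)
round 3: derive deriv(d,a) via R1 from deriv(d,j), blue(j,a)
round 4: derive deriv(d,d) via R1 from deriv(d,a), blue(a,d)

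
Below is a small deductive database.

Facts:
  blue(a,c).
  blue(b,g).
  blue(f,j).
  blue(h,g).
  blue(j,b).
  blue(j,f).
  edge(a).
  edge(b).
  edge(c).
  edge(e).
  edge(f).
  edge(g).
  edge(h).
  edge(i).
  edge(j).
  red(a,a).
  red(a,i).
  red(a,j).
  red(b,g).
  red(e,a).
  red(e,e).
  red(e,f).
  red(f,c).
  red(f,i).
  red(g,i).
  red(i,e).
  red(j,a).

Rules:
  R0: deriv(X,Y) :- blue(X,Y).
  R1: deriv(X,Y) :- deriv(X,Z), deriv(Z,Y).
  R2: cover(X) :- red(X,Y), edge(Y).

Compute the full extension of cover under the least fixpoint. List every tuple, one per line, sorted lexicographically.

round 1: derive cover(a) via R2 from red(a,a), edge(a)
round 1: derive cover(b) via R2 from red(b,g), edge(g)
round 1: derive cover(e) via R2 from red(e,a), edge(a)
round 1: derive cover(f) via R2 from red(f,c), edge(c)
round 1: derive cover(g) via R2 from red(g,i), edge(i)
round 1: derive cover(i) via R2 from red(i,e), edge(e)
round 1: derive cover(j) via R2 from red(j,a), edge(a)

cover(a)
cover(b)
cover(e)
cover(f)
cover(g)
cover(i)
cover(j)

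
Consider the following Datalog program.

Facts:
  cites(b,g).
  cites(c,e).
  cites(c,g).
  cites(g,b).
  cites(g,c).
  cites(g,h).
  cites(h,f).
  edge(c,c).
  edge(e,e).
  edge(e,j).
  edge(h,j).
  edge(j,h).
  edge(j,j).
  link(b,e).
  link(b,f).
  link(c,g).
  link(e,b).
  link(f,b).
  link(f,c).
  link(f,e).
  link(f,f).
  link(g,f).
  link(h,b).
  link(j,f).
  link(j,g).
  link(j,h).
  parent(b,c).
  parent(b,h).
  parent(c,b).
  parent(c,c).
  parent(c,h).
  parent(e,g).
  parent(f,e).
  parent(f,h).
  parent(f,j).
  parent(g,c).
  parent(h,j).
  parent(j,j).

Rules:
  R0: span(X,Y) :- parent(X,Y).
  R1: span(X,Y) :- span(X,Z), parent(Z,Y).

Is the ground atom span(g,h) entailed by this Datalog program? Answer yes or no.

round 1: derive span(b,c) via R0 from parent(b,c)
round 1: derive span(b,h) via R0 from parent(b,h)
round 1: derive span(c,b) via R0 from parent(c,b)
round 1: derive span(c,c) via R0 from parent(c,c)
round 1: derive span(c,h) via R0 from parent(c,h)
round 1: derive span(e,g) via R0 from parent(e,g)
round 1: derive span(f,e) via R0 from parent(f,e)
round 1: derive span(f,h) via R0 from parent(f,h)
round 1: derive span(f,j) via R0 from parent(f,j)
round 1: derive span(g,c) via R0 from parent(g,c)
round 1: derive span(h,j) via R0 from parent(h,j)
round 1: derive span(j,j) via R0 from parent(j,j)
round 2: derive span(b,b) via R1 from span(b,c), parent(c,b)
round 2: derive span(b,j) via R1 from span(b,h), parent(h,j)
round 2: derive span(c,j) via R1 from span(c,h), parent(h,j)
round 2: derive span(e,c) via R1 from span(e,g), parent(g,c)
round 2: derive span(f,g) via R1 from span(f,e), parent(e,g)
round 2: derive span(g,b) via R1 from span(g,c), parent(c,b)
round 2: derive span(g,h) via R1 from span(g,c), parent(c,h)
round 3: derive span(e,b) via R1 from span(e,c), parent(c,b)
round 3: derive span(e,h) via R1 from span(e,c), parent(c,h)
round 3: derive span(f,c) via R1 from span(f,g), parent(g,c)
round 3: derive span(g,j) via R1 from span(g,h), parent(h,j)
round 4: derive span(e,j) via R1 from span(e,h), parent(h,j)
round 4: derive span(f,b) via R1 from span(f,c), parent(c,b)

yes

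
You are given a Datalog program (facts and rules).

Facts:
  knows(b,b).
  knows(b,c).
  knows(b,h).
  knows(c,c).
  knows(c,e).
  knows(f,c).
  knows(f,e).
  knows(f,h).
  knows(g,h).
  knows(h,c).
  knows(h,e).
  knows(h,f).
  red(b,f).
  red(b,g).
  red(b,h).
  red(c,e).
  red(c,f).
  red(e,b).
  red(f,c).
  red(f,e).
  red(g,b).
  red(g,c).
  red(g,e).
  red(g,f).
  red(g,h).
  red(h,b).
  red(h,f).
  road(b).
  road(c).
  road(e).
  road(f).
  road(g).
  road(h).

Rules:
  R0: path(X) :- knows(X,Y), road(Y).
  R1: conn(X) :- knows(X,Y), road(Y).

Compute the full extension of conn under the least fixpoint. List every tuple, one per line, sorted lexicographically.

conn(b)
conn(c)
conn(f)
conn(g)
conn(h)

round 1: derive conn(b) via R1 from knows(b,b), road(b)
round 1: derive conn(c) via R1 from knows(c,c), road(c)
round 1: derive conn(f) via R1 from knows(f,c), road(c)
round 1: derive conn(g) via R1 from knows(g,h), road(h)
round 1: derive conn(h) via R1 from knows(h,c), road(c)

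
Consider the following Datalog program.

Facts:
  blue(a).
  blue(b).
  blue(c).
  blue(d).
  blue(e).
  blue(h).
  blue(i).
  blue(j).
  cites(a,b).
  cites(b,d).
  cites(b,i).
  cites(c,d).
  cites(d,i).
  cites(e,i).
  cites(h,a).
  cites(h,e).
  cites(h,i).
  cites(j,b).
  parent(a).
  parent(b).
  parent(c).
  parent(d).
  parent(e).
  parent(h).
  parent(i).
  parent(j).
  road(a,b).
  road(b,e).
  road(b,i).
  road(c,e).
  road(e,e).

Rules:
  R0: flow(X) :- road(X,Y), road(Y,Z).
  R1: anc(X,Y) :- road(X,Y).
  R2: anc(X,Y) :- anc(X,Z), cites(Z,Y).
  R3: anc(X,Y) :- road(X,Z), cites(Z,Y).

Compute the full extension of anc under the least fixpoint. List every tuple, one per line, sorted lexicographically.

round 1: derive anc(a,b) via R1 from road(a,b)
round 1: derive anc(b,e) via R1 from road(b,e)
round 1: derive anc(b,i) via R1 from road(b,i)
round 1: derive anc(c,e) via R1 from road(c,e)
round 1: derive anc(e,e) via R1 from road(e,e)
round 1: derive anc(a,d) via R3 from road(a,b), cites(b,d)
round 1: derive anc(a,i) via R3 from road(a,b), cites(b,i)
round 1: derive anc(c,i) via R3 from road(c,e), cites(e,i)
round 1: derive anc(e,i) via R3 from road(e,e), cites(e,i)

anc(a,b)
anc(a,d)
anc(a,i)
anc(b,e)
anc(b,i)
anc(c,e)
anc(c,i)
anc(e,e)
anc(e,i)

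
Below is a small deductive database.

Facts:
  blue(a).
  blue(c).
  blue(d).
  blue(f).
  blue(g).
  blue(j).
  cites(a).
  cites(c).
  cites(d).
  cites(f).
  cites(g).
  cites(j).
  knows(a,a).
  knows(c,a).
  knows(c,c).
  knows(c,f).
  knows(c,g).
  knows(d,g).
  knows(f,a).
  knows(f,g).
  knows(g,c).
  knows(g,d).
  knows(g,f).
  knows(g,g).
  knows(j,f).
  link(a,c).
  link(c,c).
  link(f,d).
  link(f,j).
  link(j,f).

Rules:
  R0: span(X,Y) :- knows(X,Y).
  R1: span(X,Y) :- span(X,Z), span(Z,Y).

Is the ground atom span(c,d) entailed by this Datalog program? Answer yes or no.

yes

round 1: derive span(a,a) via R0 from knows(a,a)
round 1: derive span(c,a) via R0 from knows(c,a)
round 1: derive span(c,c) via R0 from knows(c,c)
round 1: derive span(c,f) via R0 from knows(c,f)
round 1: derive span(c,g) via R0 from knows(c,g)
round 1: derive span(d,g) via R0 from knows(d,g)
round 1: derive span(f,a) via R0 from knows(f,a)
round 1: derive span(f,g) via R0 from knows(f,g)
round 1: derive span(g,c) via R0 from knows(g,c)
round 1: derive span(g,d) via R0 from knows(g,d)
round 1: derive span(g,f) via R0 from knows(g,f)
round 1: derive span(g,g) via R0 from knows(g,g)
round 1: derive span(j,f) via R0 from knows(j,f)
round 2: derive span(c,d) via R1 from span(c,g), span(g,d)
round 2: derive span(d,c) via R1 from span(d,g), span(g,c)
round 2: derive span(d,d) via R1 from span(d,g), span(g,d)
round 2: derive span(d,f) via R1 from span(d,g), span(g,f)
round 2: derive span(f,c) via R1 from span(f,g), span(g,c)
round 2: derive span(f,d) via R1 from span(f,g), span(g,d)
round 2: derive span(f,f) via R1 from span(f,g), span(g,f)
round 2: derive span(g,a) via R1 from span(g,c), span(c,a)
round 2: derive span(j,a) via R1 from span(j,f), span(f,a)
round 2: derive span(j,g) via R1 from span(j,f), span(f,g)
round 3: derive span(d,a) via R1 from span(d,c), span(c,a)
round 3: derive span(j,c) via R1 from span(j,f), span(f,c)
round 3: derive span(j,d) via R1 from span(j,f), span(f,d)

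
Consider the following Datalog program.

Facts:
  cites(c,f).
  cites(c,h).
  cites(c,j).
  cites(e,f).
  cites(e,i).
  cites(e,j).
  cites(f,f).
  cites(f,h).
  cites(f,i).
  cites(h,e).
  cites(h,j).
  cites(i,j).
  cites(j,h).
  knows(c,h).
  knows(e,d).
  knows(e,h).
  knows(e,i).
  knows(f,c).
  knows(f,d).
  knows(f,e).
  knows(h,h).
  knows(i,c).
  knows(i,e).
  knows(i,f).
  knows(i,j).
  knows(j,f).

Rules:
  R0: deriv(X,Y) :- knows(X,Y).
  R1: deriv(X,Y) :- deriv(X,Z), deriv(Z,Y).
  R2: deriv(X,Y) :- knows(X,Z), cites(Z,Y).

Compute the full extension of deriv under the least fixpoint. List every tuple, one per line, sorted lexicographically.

deriv(c,c)
deriv(c,d)
deriv(c,e)
deriv(c,f)
deriv(c,h)
deriv(c,i)
deriv(c,j)
deriv(e,c)
deriv(e,d)
deriv(e,e)
deriv(e,f)
deriv(e,h)
deriv(e,i)
deriv(e,j)
deriv(f,c)
deriv(f,d)
deriv(f,e)
deriv(f,f)
deriv(f,h)
deriv(f,i)
deriv(f,j)
deriv(h,c)
deriv(h,d)
deriv(h,e)
deriv(h,f)
deriv(h,h)
deriv(h,i)
deriv(h,j)
deriv(i,c)
deriv(i,d)
deriv(i,e)
deriv(i,f)
deriv(i,h)
deriv(i,i)
deriv(i,j)
deriv(j,c)
deriv(j,d)
deriv(j,e)
deriv(j,f)
deriv(j,h)
deriv(j,i)
deriv(j,j)

round 1: derive deriv(c,h) via R0 from knows(c,h)
round 1: derive deriv(e,d) via R0 from knows(e,d)
round 1: derive deriv(e,h) via R0 from knows(e,h)
round 1: derive deriv(e,i) via R0 from knows(e,i)
round 1: derive deriv(f,c) via R0 from knows(f,c)
round 1: derive deriv(f,d) via R0 from knows(f,d)
round 1: derive deriv(f,e) via R0 from knows(f,e)
round 1: derive deriv(h,h) via R0 from knows(h,h)
round 1: derive deriv(i,c) via R0 from knows(i,c)
round 1: derive deriv(i,e) via R0 from knows(i,e)
round 1: derive deriv(i,f) via R0 from knows(i,f)
round 1: derive deriv(i,j) via R0 from knows(i,j)
round 1: derive deriv(j,f) via R0 from knows(j,f)
round 1: derive deriv(c,e) via R2 from knows(c,h), cites(h,e)
round 1: derive deriv(c,j) via R2 from knows(c,h), cites(h,j)
round 1: derive deriv(e,e) via R2 from knows(e,h), cites(h,e)
round 1: derive deriv(e,j) via R2 from knows(e,h), cites(h,j)
round 1: derive deriv(f,f) via R2 from knows(f,c), cites(c,f)
round 1: derive deriv(f,h) via R2 from knows(f,c), cites(c,h)
round 1: derive deriv(f,i) via R2 from knows(f,e), cites(e,i)
round 1: derive deriv(f,j) via R2 from knows(f,c), cites(c,j)
round 1: derive deriv(h,e) via R2 from knows(h,h), cites(h,e)
round 1: derive deriv(h,j) via R2 from knows(h,h), cites(h,j)
round 1: derive deriv(i,h) via R2 from knows(i,c), cites(c,h)
round 1: derive deriv(i,i) via R2 from knows(i,e), cites(e,i)
round 1: derive deriv(j,h) via R2 from knows(j,f), cites(f,h)
round 1: derive deriv(j,i) via R2 from knows(j,f), cites(f,i)
round 2: derive deriv(c,d) via R1 from deriv(c,e), deriv(e,d)
round 2: derive deriv(c,f) via R1 from deriv(c,j), deriv(j,f)
round 2: derive deriv(c,i) via R1 from deriv(c,e), deriv(e,i)
round 2: derive deriv(e,c) via R1 from deriv(e,i), deriv(i,c)
round 2: derive deriv(e,f) via R1 from deriv(e,i), deriv(i,f)
round 2: derive deriv(h,d) via R1 from deriv(h,e), deriv(e,d)
round 2: derive deriv(h,f) via R1 from deriv(h,j), deriv(j,f)
round 2: derive deriv(h,i) via R1 from deriv(h,e), deriv(e,i)
round 2: derive deriv(i,d) via R1 from deriv(i,e), deriv(e,d)
round 2: derive deriv(j,c) via R1 from deriv(j,f), deriv(f,c)
round 2: derive deriv(j,d) via R1 from deriv(j,f), deriv(f,d)
round 2: derive deriv(j,e) via R1 from deriv(j,f), deriv(f,e)
round 2: derive deriv(j,j) via R1 from deriv(j,f), deriv(f,j)
round 3: derive deriv(c,c) via R1 from deriv(c,e), deriv(e,c)
round 3: derive deriv(h,c) via R1 from deriv(h,e), deriv(e,c)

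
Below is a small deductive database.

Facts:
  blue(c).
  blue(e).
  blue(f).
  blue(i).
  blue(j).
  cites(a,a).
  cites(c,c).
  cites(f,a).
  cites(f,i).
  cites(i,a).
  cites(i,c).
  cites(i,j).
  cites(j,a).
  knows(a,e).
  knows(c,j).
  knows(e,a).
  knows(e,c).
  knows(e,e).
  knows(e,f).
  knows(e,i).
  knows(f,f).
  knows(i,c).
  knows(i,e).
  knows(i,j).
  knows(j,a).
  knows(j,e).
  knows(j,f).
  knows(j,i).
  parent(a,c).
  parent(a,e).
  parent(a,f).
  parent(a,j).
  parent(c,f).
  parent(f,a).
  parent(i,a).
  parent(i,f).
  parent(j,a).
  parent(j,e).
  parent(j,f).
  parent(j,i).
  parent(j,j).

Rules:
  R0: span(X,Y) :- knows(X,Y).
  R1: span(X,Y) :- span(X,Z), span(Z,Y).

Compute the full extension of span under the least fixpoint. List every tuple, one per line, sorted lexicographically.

span(a,a)
span(a,c)
span(a,e)
span(a,f)
span(a,i)
span(a,j)
span(c,a)
span(c,c)
span(c,e)
span(c,f)
span(c,i)
span(c,j)
span(e,a)
span(e,c)
span(e,e)
span(e,f)
span(e,i)
span(e,j)
span(f,f)
span(i,a)
span(i,c)
span(i,e)
span(i,f)
span(i,i)
span(i,j)
span(j,a)
span(j,c)
span(j,e)
span(j,f)
span(j,i)
span(j,j)

round 1: derive span(a,e) via R0 from knows(a,e)
round 1: derive span(c,j) via R0 from knows(c,j)
round 1: derive span(e,a) via R0 from knows(e,a)
round 1: derive span(e,c) via R0 from knows(e,c)
round 1: derive span(e,e) via R0 from knows(e,e)
round 1: derive span(e,f) via R0 from knows(e,f)
round 1: derive span(e,i) via R0 from knows(e,i)
round 1: derive span(f,f) via R0 from knows(f,f)
round 1: derive span(i,c) via R0 from knows(i,c)
round 1: derive span(i,e) via R0 from knows(i,e)
round 1: derive span(i,j) via R0 from knows(i,j)
round 1: derive span(j,a) via R0 from knows(j,a)
round 1: derive span(j,e) via R0 from knows(j,e)
round 1: derive span(j,f) via R0 from knows(j,f)
round 1: derive span(j,i) via R0 from knows(j,i)
round 2: derive span(a,a) via R1 from span(a,e), span(e,a)
round 2: derive span(a,c) via R1 from span(a,e), span(e,c)
round 2: derive span(a,f) via R1 from span(a,e), span(e,f)
round 2: derive span(a,i) via R1 from span(a,e), span(e,i)
round 2: derive span(c,a) via R1 from span(c,j), span(j,a)
round 2: derive span(c,e) via R1 from span(c,j), span(j,e)
round 2: derive span(c,f) via R1 from span(c,j), span(j,f)
round 2: derive span(c,i) via R1 from span(c,j), span(j,i)
round 2: derive span(e,j) via R1 from span(e,c), span(c,j)
round 2: derive span(i,a) via R1 from span(i,e), span(e,a)
round 2: derive span(i,f) via R1 from span(i,e), span(e,f)
round 2: derive span(i,i) via R1 from span(i,e), span(e,i)
round 2: derive span(j,c) via R1 from span(j,e), span(e,c)
round 2: derive span(j,j) via R1 from span(j,i), span(i,j)
round 3: derive span(a,j) via R1 from span(a,c), span(c,j)
round 3: derive span(c,c) via R1 from span(c,a), span(a,c)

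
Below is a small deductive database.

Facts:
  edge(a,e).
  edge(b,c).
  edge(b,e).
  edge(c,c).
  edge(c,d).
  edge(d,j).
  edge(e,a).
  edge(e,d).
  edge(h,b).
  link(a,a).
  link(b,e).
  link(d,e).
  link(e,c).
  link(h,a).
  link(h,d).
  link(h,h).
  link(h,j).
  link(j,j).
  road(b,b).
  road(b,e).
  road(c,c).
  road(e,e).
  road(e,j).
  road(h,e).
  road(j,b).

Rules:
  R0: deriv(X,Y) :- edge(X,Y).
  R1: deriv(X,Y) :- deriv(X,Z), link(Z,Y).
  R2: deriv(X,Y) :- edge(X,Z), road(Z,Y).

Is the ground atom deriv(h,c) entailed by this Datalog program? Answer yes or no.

round 1: derive deriv(a,e) via R0 from edge(a,e)
round 1: derive deriv(b,c) via R0 from edge(b,c)
round 1: derive deriv(b,e) via R0 from edge(b,e)
round 1: derive deriv(c,c) via R0 from edge(c,c)
round 1: derive deriv(c,d) via R0 from edge(c,d)
round 1: derive deriv(d,j) via R0 from edge(d,j)
round 1: derive deriv(e,a) via R0 from edge(e,a)
round 1: derive deriv(e,d) via R0 from edge(e,d)
round 1: derive deriv(h,b) via R0 from edge(h,b)
round 1: derive deriv(a,j) via R2 from edge(a,e), road(e,j)
round 1: derive deriv(b,j) via R2 from edge(b,e), road(e,j)
round 1: derive deriv(d,b) via R2 from edge(d,j), road(j,b)
round 1: derive deriv(h,e) via R2 from edge(h,b), road(b,e)
round 2: derive deriv(a,c) via R1 from deriv(a,e), link(e,c)
round 2: derive deriv(c,e) via R1 from deriv(c,d), link(d,e)
round 2: derive deriv(d,e) via R1 from deriv(d,b), link(b,e)
round 2: derive deriv(e,e) via R1 from deriv(e,d), link(d,e)
round 2: derive deriv(h,c) via R1 from deriv(h,e), link(e,c)
round 3: derive deriv(d,c) via R1 from deriv(d,e), link(e,c)
round 3: derive deriv(e,c) via R1 from deriv(e,e), link(e,c)

yes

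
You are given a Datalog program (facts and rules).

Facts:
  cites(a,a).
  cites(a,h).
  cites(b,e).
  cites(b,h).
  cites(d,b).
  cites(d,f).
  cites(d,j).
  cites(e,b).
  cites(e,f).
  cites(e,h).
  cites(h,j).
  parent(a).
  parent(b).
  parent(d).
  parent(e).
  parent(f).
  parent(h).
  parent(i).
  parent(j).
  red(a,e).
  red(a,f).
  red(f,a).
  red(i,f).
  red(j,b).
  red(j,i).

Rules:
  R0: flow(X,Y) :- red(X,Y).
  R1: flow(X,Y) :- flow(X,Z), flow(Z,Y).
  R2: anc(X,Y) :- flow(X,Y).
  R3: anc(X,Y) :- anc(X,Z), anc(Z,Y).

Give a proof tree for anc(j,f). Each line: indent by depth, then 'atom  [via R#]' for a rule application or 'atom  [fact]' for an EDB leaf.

anc(j,f)  [via R2]
  flow(j,f)  [via R1]
    flow(j,i)  [via R0]
      red(j,i)  [fact]
    flow(i,f)  [via R0]
      red(i,f)  [fact]

round 1: derive flow(a,e) via R0 from red(a,e)
round 1: derive flow(a,f) via R0 from red(a,f)
round 1: derive flow(f,a) via R0 from red(f,a)
round 1: derive flow(i,f) via R0 from red(i,f)
round 1: derive flow(j,b) via R0 from red(j,b)
round 1: derive flow(j,i) via R0 from red(j,i)
round 2: derive flow(a,a) via R1 from flow(a,f), flow(f,a)
round 2: derive flow(f,e) via R1 from flow(f,a), flow(a,e)
round 2: derive flow(f,f) via R1 from flow(f,a), flow(a,f)
round 2: derive flow(i,a) via R1 from flow(i,f), flow(f,a)
round 2: derive flow(j,f) via R1 from flow(j,i), flow(i,f)
round 2: derive anc(a,e) via R2 from flow(a,e)
round 2: derive anc(a,f) via R2 from flow(a,f)
round 2: derive anc(f,a) via R2 from flow(f,a)
round 2: derive anc(i,f) via R2 from flow(i,f)
round 2: derive anc(j,b) via R2 from flow(j,b)
round 2: derive anc(j,i) via R2 from flow(j,i)
round 3: derive flow(i,e) via R1 from flow(i,a), flow(a,e)
round 3: derive flow(j,a) via R1 from flow(j,f), flow(f,a)
round 3: derive flow(j,e) via R1 from flow(j,f), flow(f,e)
round 3: derive anc(a,a) via R2 from flow(a,a)
round 3: derive anc(f,e) via R2 from flow(f,e)
round 3: derive anc(f,f) via R2 from flow(f,f)
round 3: derive anc(i,a) via R2 from flow(i,a)
round 3: derive anc(j,f) via R2 from flow(j,f)
round 4: derive anc(i,e) via R2 from flow(i,e)
round 4: derive anc(j,a) via R2 from flow(j,a)
round 4: derive anc(j,e) via R2 from flow(j,e)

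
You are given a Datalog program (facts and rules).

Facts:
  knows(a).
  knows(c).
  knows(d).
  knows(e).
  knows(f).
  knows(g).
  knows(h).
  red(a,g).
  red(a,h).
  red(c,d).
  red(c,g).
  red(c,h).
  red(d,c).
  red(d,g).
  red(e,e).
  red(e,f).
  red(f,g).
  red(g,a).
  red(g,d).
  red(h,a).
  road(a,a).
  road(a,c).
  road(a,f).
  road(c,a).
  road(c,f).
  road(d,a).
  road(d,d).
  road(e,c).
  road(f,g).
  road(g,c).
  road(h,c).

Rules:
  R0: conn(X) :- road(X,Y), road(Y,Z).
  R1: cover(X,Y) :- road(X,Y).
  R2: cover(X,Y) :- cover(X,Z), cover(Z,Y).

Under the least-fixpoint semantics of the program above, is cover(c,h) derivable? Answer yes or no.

no

round 1: derive cover(a,a) via R1 from road(a,a)
round 1: derive cover(a,c) via R1 from road(a,c)
round 1: derive cover(a,f) via R1 from road(a,f)
round 1: derive cover(c,a) via R1 from road(c,a)
round 1: derive cover(c,f) via R1 from road(c,f)
round 1: derive cover(d,a) via R1 from road(d,a)
round 1: derive cover(d,d) via R1 from road(d,d)
round 1: derive cover(e,c) via R1 from road(e,c)
round 1: derive cover(f,g) via R1 from road(f,g)
round 1: derive cover(g,c) via R1 from road(g,c)
round 1: derive cover(h,c) via R1 from road(h,c)
round 2: derive cover(a,g) via R2 from cover(a,f), cover(f,g)
round 2: derive cover(c,c) via R2 from cover(c,a), cover(a,c)
round 2: derive cover(c,g) via R2 from cover(c,f), cover(f,g)
round 2: derive cover(d,c) via R2 from cover(d,a), cover(a,c)
round 2: derive cover(d,f) via R2 from cover(d,a), cover(a,f)
round 2: derive cover(e,a) via R2 from cover(e,c), cover(c,a)
round 2: derive cover(e,f) via R2 from cover(e,c), cover(c,f)
round 2: derive cover(f,c) via R2 from cover(f,g), cover(g,c)
round 2: derive cover(g,a) via R2 from cover(g,c), cover(c,a)
round 2: derive cover(g,f) via R2 from cover(g,c), cover(c,f)
round 2: derive cover(h,a) via R2 from cover(h,c), cover(c,a)
round 2: derive cover(h,f) via R2 from cover(h,c), cover(c,f)
round 3: derive cover(d,g) via R2 from cover(d,a), cover(a,g)
round 3: derive cover(e,g) via R2 from cover(e,a), cover(a,g)
round 3: derive cover(f,a) via R2 from cover(f,c), cover(c,a)
round 3: derive cover(f,f) via R2 from cover(f,c), cover(c,f)
round 3: derive cover(g,g) via R2 from cover(g,a), cover(a,g)
round 3: derive cover(h,g) via R2 from cover(h,a), cover(a,g)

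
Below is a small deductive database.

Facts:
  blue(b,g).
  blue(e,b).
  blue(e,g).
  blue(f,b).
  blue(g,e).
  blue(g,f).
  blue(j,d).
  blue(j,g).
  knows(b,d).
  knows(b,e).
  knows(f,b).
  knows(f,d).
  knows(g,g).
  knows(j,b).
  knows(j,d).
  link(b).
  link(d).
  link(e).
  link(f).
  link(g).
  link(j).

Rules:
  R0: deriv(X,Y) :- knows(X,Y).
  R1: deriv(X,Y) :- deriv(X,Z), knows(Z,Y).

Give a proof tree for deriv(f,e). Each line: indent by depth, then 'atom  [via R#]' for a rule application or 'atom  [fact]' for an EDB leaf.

round 1: derive deriv(b,d) via R0 from knows(b,d)
round 1: derive deriv(b,e) via R0 from knows(b,e)
round 1: derive deriv(f,b) via R0 from knows(f,b)
round 1: derive deriv(f,d) via R0 from knows(f,d)
round 1: derive deriv(g,g) via R0 from knows(g,g)
round 1: derive deriv(j,b) via R0 from knows(j,b)
round 1: derive deriv(j,d) via R0 from knows(j,d)
round 2: derive deriv(f,e) via R1 from deriv(f,b), knows(b,e)
round 2: derive deriv(j,e) via R1 from deriv(j,b), knows(b,e)

deriv(f,e)  [via R1]
  deriv(f,b)  [via R0]
    knows(f,b)  [fact]
  knows(b,e)  [fact]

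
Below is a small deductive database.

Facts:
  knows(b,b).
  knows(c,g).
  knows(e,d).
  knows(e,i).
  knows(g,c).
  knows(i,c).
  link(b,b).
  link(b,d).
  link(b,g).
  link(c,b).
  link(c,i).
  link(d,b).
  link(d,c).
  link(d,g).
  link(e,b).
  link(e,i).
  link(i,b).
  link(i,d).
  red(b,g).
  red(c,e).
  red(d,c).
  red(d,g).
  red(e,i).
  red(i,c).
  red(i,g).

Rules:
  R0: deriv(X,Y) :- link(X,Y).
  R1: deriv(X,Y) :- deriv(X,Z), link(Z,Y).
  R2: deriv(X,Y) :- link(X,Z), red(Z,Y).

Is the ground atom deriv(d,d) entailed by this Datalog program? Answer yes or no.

yes

round 1: derive deriv(b,b) via R0 from link(b,b)
round 1: derive deriv(b,d) via R0 from link(b,d)
round 1: derive deriv(b,g) via R0 from link(b,g)
round 1: derive deriv(c,b) via R0 from link(c,b)
round 1: derive deriv(c,i) via R0 from link(c,i)
round 1: derive deriv(d,b) via R0 from link(d,b)
round 1: derive deriv(d,c) via R0 from link(d,c)
round 1: derive deriv(d,g) via R0 from link(d,g)
round 1: derive deriv(e,b) via R0 from link(e,b)
round 1: derive deriv(e,i) via R0 from link(e,i)
round 1: derive deriv(i,b) via R0 from link(i,b)
round 1: derive deriv(i,d) via R0 from link(i,d)
round 1: derive deriv(b,c) via R2 from link(b,d), red(d,c)
round 1: derive deriv(c,c) via R2 from link(c,i), red(i,c)
round 1: derive deriv(c,g) via R2 from link(c,b), red(b,g)
round 1: derive deriv(d,e) via R2 from link(d,c), red(c,e)
round 1: derive deriv(e,c) via R2 from link(e,i), red(i,c)
round 1: derive deriv(e,g) via R2 from link(e,b), red(b,g)
round 1: derive deriv(i,c) via R2 from link(i,d), red(d,c)
round 1: derive deriv(i,g) via R2 from link(i,b), red(b,g)
round 2: derive deriv(b,i) via R1 from deriv(b,c), link(c,i)
round 2: derive deriv(c,d) via R1 from deriv(c,b), link(b,d)
round 2: derive deriv(d,d) via R1 from deriv(d,b), link(b,d)
round 2: derive deriv(d,i) via R1 from deriv(d,c), link(c,i)
round 2: derive deriv(e,d) via R1 from deriv(e,b), link(b,d)
round 2: derive deriv(i,i) via R1 from deriv(i,c), link(c,i)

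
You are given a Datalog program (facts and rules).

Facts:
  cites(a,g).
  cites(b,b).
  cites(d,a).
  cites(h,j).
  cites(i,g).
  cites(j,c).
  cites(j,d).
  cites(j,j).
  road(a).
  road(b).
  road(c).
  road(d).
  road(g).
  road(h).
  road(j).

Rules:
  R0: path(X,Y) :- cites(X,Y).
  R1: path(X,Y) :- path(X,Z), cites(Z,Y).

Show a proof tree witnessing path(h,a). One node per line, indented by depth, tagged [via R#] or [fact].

path(h,a)  [via R1]
  path(h,d)  [via R1]
    path(h,j)  [via R0]
      cites(h,j)  [fact]
    cites(j,d)  [fact]
  cites(d,a)  [fact]

round 1: derive path(a,g) via R0 from cites(a,g)
round 1: derive path(b,b) via R0 from cites(b,b)
round 1: derive path(d,a) via R0 from cites(d,a)
round 1: derive path(h,j) via R0 from cites(h,j)
round 1: derive path(i,g) via R0 from cites(i,g)
round 1: derive path(j,c) via R0 from cites(j,c)
round 1: derive path(j,d) via R0 from cites(j,d)
round 1: derive path(j,j) via R0 from cites(j,j)
round 2: derive path(d,g) via R1 from path(d,a), cites(a,g)
round 2: derive path(h,c) via R1 from path(h,j), cites(j,c)
round 2: derive path(h,d) via R1 from path(h,j), cites(j,d)
round 2: derive path(j,a) via R1 from path(j,d), cites(d,a)
round 3: derive path(h,a) via R1 from path(h,d), cites(d,a)
round 3: derive path(j,g) via R1 from path(j,a), cites(a,g)
round 4: derive path(h,g) via R1 from path(h,a), cites(a,g)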